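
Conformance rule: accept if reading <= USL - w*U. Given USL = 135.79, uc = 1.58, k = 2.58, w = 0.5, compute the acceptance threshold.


U = k * uc = 2.58 * 1.58 = 4.0764
guard band g = w * U = 0.5 * 4.0764 = 2.0382
AL = USL - g = 135.79 - 2.0382
AL = 133.7518

133.7518


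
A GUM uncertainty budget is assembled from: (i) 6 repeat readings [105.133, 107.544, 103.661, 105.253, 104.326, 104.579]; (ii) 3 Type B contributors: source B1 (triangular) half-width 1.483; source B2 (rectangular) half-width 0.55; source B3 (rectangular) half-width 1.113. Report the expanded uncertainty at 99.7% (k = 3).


mean = (105.133 + 107.544 + 103.661 + 105.253 + 104.326 + 104.579) / 6 = 105.0826667
s = sqrt(sum((x - mean)^2)/(n-1)) = 1.336942
u_A = s / sqrt(n) = 1.336942 / sqrt(6) = 0.54580429
u_B1 = 1.483 / sqrt(6) = 0.60543221
u_B2 = 0.55 / sqrt(3) = 0.31754265
u_B3 = 1.113 / sqrt(3) = 0.64259085
uc = sqrt(0.54580429^2 + 0.60543221^2 + 0.31754265^2 + 0.64259085^2) = 1.0854524
U = k * uc = 3 * 1.0854524
U = 3.2564

3.2564


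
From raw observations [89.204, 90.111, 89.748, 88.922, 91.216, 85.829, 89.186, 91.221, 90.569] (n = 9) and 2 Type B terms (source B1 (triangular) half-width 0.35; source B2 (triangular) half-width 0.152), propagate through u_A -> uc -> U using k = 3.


mean = (89.204 + 90.111 + 89.748 + 88.922 + 91.216 + 85.829 + 89.186 + 91.221 + 90.569) / 9 = 89.55622222
s = sqrt(sum((x - mean)^2)/(n-1)) = 1.6375352
u_A = s / sqrt(n) = 1.6375352 / sqrt(9) = 0.54584507
u_B1 = 0.35 / sqrt(6) = 0.1428869
u_B2 = 0.152 / sqrt(6) = 0.06205374
uc = sqrt(0.54584507^2 + 0.1428869^2 + 0.06205374^2) = 0.56763912
U = k * uc = 3 * 0.56763912
U = 1.7029

1.7029


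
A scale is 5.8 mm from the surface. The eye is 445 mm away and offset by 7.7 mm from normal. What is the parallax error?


error = h * offset / d
= 5.8 * 7.7 / 445
= 0.1004

0.1004


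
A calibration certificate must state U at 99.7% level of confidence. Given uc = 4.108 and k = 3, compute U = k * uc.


U = k * uc
U = 3 * 4.108
U = 12.3240

12.3240


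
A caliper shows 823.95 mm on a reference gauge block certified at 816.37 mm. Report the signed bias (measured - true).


Systematic error = measured - true
= 823.95 - 816.37
= 7.5800

7.5800


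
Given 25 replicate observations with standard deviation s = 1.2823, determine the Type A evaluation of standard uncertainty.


u_A = s / sqrt(n)
u_A = 1.2823 / sqrt(25)
u_A = 1.2823 / 5
u_A = 0.2565

0.2565


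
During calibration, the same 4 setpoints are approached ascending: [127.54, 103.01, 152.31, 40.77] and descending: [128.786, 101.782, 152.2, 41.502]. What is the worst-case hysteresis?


|127.54 - 128.786| = 1.2460
|103.01 - 101.782| = 1.2280
|152.31 - 152.2| = 0.1100
|40.77 - 41.502| = 0.7320
hysteresis = max(diffs) = 1.2460

1.2460


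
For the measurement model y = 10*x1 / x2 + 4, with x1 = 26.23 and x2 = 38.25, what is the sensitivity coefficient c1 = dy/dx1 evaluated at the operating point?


y = 10*x1 / x2 + 4
dy/dx1 = 10/x2
Evaluate at x2 = 38.25: c1 = 10 / 38.25
c1 = 0.2614

0.2614


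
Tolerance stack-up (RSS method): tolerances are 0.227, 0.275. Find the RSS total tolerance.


RSS = sqrt(0.227^2 + 0.275^2)
= sqrt(0.127154)
= 0.3566

0.3566


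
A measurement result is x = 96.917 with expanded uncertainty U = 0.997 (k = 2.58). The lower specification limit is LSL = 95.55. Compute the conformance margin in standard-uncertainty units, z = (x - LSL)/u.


u = U / k = 0.997 / 2.58 = 0.38643411
margin = |LSL - x| = |95.55 - 96.917| = 1.367
z = margin / u = 1.367 / 0.38643411
z = 3.5375

3.5375


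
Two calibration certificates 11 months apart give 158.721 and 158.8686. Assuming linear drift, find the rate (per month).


rate = (v2 - v1) / months
= (158.8686 - 158.721) / 11
= 0.1476 / 11
= 0.0134

0.0134


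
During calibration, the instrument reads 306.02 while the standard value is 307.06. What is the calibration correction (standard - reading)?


Correction = standard - reading
= 307.06 - 306.02
= 1.0400

1.0400


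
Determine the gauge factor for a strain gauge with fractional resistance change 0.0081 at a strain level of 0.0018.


GF = (dR/R) / epsilon
= 0.0081 / 0.0018
= 4.5000

4.5000


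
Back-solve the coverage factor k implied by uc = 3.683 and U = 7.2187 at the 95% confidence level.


k = U / uc
k = 7.2187 / 3.683
k = 1.96

1.96


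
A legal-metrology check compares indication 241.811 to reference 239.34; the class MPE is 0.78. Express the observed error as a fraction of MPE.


e = indication - reference = 241.811 - 239.34 = 2.4710
|e| = 2.4710
ratio = |e| / MPE = 2.4710 / 0.78
ratio = 3.1679

3.1679


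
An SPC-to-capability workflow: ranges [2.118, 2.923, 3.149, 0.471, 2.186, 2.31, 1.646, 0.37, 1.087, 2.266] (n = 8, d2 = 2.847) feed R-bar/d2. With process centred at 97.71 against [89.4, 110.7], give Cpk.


R_bar = (2.118 + 2.923 + 3.149 + 0.471 + 2.186 + 2.31 + 1.646 + 0.37 + 1.087 + 2.266) / 10 = 1.8526
sigma = R_bar / d2 = 1.8526 / 2.847 = 0.65072006
Cp = (USL - LSL)/(6*sigma) = (110.7 - 89.4)/(6*0.65072006) = 5.4555
Cpu = (110.7 - 97.71)/(3*0.65072006) = 6.6542
Cpl = (97.71 - 89.4)/(3*0.65072006) = 4.2568
Cpk = min(Cpu, Cpl) = 4.2568

4.2568


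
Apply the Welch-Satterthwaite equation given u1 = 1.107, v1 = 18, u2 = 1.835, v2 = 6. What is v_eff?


uc = sqrt(u1^2 + u2^2) = sqrt(1.107^2 + 1.835^2) = 2.1430525
v_eff = uc^4 / (u1^4/v1 + u2^4/v2)
= 2.1430525^4 / (1.107^4/18 + 1.835^4/6)
= 21.092655 / 1.9731299
v_eff = 10.6899

10.6899


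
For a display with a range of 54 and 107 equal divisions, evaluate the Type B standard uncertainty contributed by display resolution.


resolution = range / divisions
resolution = 54 / 107 = 0.5046729
u_res = resolution / (2*sqrt(3))
u_res = 0.5046729 / 3.4641016
u_res = 0.1457

0.1457


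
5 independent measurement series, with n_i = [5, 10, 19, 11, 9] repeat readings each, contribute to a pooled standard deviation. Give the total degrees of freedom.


nu = sum_i (n_i - 1)
nu = ((5 - 1) + (10 - 1) + (19 - 1) + (11 - 1) + (9 - 1))
nu = 4 + 9 + 18 + 10 + 8
nu = 49

49


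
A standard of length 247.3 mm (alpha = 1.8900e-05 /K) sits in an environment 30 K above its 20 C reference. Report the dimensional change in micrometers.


dL = L * alpha * dT
= 247.3 * 1.8900e-05 * 30
= 0.1402191 mm
dL_um = 0.1402191 * 1000 = 140.2191 um

140.2191


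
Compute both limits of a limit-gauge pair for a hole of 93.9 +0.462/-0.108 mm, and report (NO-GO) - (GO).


GO = nominal - lower_tol (smallest hole = maximum material condition)
GO = 93.9 - 0.108 = 93.792
NO-GO = nominal + upper_tol (largest hole = least material condition)
NO-GO = 93.9 + 0.462 = 94.362
spread = NO-GO - GO = 94.362 - 93.792 = 0.5700

0.5700


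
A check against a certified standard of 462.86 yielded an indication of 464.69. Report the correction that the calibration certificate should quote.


Correction = standard - reading
= 462.86 - 464.69
= -1.8300

-1.8300


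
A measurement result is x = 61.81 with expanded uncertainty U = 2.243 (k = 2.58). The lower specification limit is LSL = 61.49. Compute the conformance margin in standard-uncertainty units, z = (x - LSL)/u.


u = U / k = 2.243 / 2.58 = 0.86937984
margin = |LSL - x| = |61.49 - 61.81| = 0.32
z = margin / u = 0.32 / 0.86937984
z = 0.3681

0.3681


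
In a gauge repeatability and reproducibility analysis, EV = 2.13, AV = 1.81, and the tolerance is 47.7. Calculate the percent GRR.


GRR = sqrt(EV^2 + AV^2) = sqrt(2.13^2 + 1.81^2) = 2.7951744
%GRR = GRR / tol * 100 = 2.7951744 / 47.7 * 100
%GRR = 5.8599

5.8599


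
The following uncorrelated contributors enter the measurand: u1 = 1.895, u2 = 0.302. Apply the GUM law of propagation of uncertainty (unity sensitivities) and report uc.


uc = sqrt(1.895^2 + 0.302^2)
uc = sqrt(3.682229)
uc = 1.9189

1.9189


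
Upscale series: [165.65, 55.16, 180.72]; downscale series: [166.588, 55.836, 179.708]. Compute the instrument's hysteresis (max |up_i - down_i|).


|165.65 - 166.588| = 0.9380
|55.16 - 55.836| = 0.6760
|180.72 - 179.708| = 1.0120
hysteresis = max(diffs) = 1.0120

1.0120


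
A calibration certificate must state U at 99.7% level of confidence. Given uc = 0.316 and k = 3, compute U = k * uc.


U = k * uc
U = 3 * 0.316
U = 0.9480

0.9480


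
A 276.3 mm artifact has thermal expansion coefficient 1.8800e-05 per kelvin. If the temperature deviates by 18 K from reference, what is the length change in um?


dL = L * alpha * dT
= 276.3 * 1.8800e-05 * 18
= 0.0934999 mm
dL_um = 0.0934999 * 1000 = 93.4999 um

93.4999


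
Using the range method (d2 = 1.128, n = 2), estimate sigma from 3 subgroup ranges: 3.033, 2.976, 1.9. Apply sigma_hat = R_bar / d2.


R_bar = (3.033 + 2.976 + 1.9) / 3
R_bar = 7.909 / 3 = 2.6363333
sigma_hat = R_bar / d2 = 2.6363333 / 1.128 = 2.3372

2.3372


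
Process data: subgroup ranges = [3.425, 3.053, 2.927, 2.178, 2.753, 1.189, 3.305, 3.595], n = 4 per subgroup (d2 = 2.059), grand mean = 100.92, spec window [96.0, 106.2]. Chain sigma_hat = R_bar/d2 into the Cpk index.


R_bar = (3.425 + 3.053 + 2.927 + 2.178 + 2.753 + 1.189 + 3.305 + 3.595) / 8 = 2.803125
sigma = R_bar / d2 = 2.803125 / 2.059 = 1.3614012
Cp = (USL - LSL)/(6*sigma) = (106.2 - 96.0)/(6*1.3614012) = 1.2487
Cpu = (106.2 - 100.92)/(3*1.3614012) = 1.2928
Cpl = (100.92 - 96.0)/(3*1.3614012) = 1.2046
Cpk = min(Cpu, Cpl) = 1.2046

1.2046


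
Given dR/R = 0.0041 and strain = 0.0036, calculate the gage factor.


GF = (dR/R) / epsilon
= 0.0041 / 0.0036
= 1.1389

1.1389


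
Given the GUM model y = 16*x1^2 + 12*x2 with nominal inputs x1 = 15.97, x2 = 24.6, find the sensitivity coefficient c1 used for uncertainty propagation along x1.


y = 16*x1^2 + 12*x2
dy/dx1 = 2*16*x1
Evaluate at x1 = 15.97: c1 = 32 * 15.97
c1 = 511.0400

511.0400


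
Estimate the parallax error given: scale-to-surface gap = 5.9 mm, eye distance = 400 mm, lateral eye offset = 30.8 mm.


error = h * offset / d
= 5.9 * 30.8 / 400
= 0.4543

0.4543


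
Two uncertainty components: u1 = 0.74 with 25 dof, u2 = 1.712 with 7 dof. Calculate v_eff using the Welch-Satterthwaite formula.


uc = sqrt(u1^2 + u2^2) = sqrt(0.74^2 + 1.712^2) = 1.8650855
v_eff = uc^4 / (u1^4/v1 + u2^4/v2)
= 1.8650855^4 / (0.74^4/25 + 1.712^4/7)
= 12.100268 / 1.2391993
v_eff = 9.7646

9.7646


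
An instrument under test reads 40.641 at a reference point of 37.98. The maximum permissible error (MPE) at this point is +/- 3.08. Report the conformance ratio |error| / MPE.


e = indication - reference = 40.641 - 37.98 = 2.6610
|e| = 2.6610
ratio = |e| / MPE = 2.6610 / 3.08
ratio = 0.8640

0.8640


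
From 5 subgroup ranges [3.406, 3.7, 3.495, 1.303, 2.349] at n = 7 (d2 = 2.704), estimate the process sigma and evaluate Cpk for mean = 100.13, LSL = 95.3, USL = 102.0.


R_bar = (3.406 + 3.7 + 3.495 + 1.303 + 2.349) / 5 = 2.8506
sigma = R_bar / d2 = 2.8506 / 2.704 = 1.054216
Cp = (USL - LSL)/(6*sigma) = (102.0 - 95.3)/(6*1.054216) = 1.0592
Cpu = (102.0 - 100.13)/(3*1.054216) = 0.5913
Cpl = (100.13 - 95.3)/(3*1.054216) = 1.5272
Cpk = min(Cpu, Cpl) = 0.5913

0.5913


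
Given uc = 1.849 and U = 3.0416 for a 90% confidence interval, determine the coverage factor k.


k = U / uc
k = 3.0416 / 1.849
k = 1.645

1.645


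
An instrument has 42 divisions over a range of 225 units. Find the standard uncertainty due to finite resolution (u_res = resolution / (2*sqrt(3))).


resolution = range / divisions
resolution = 225 / 42 = 5.3571429
u_res = resolution / (2*sqrt(3))
u_res = 5.3571429 / 3.4641016
u_res = 1.5465

1.5465


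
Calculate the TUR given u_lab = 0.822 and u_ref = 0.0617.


TUR = u_lab / u_ref
= 0.822 / 0.0617
= 13.3225

13.3225


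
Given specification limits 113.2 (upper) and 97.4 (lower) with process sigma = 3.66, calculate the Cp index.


Cp = (USL - LSL) / (6 * sigma)
= (113.2 - 97.4) / (6 * 3.66)
= 15.8000 / 21.9600
= 0.7195

0.7195


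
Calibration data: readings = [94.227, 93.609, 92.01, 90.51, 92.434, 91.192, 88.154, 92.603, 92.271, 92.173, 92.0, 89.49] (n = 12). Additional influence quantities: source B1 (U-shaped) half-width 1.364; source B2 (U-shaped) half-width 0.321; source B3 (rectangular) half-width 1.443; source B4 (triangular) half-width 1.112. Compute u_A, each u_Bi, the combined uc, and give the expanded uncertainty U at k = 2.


mean = (94.227 + 93.609 + 92.01 + 90.51 + 92.434 + 91.192 + 88.154 + 92.603 + 92.271 + 92.173 + 92.0 + 89.49) / 12 = 91.72275
s = sqrt(sum((x - mean)^2)/(n-1)) = 1.6853976
u_A = s / sqrt(n) = 1.6853976 / sqrt(12) = 0.48653238
u_B1 = 1.364 / sqrt(2) = 0.96449365
u_B2 = 0.321 / sqrt(2) = 0.22698128
u_B3 = 1.443 / sqrt(3) = 0.83311644
u_B4 = 1.112 / sqrt(6) = 0.4539721
uc = sqrt(0.48653238^2 + 0.96449365^2 + 0.22698128^2 + 0.83311644^2 + 0.4539721^2) = 1.4555603
U = k * uc = 2 * 1.4555603
U = 2.9111

2.9111


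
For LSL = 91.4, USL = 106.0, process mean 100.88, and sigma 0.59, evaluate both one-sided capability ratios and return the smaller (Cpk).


Cpu = (USL - mean) / (3*sigma) = (106.0 - 100.88) / (3*0.59) = 2.8927
Cpl = (mean - LSL) / (3*sigma) = (100.88 - 91.4) / (3*0.59) = 5.3559
Cpk = min(Cpu, Cpl) = 2.8927

2.8927


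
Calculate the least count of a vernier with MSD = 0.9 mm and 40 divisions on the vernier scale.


LC = MSD / n_div
= 0.9 / 40
= 0.0225

0.0225


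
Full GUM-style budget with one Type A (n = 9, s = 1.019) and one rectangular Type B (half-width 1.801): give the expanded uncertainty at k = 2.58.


u_A = s / sqrt(n) = 1.019 / sqrt(9) = 0.33966667
u_B = half_width / sqrt(3) = 1.801 / sqrt(3) = 1.0398078
uc = sqrt(u_A^2 + u_B^2) = sqrt(0.33966667^2 + 1.0398078^2) = 1.0938801
U = k * uc = 2.58 * 1.0938801
U = 2.8222

2.8222


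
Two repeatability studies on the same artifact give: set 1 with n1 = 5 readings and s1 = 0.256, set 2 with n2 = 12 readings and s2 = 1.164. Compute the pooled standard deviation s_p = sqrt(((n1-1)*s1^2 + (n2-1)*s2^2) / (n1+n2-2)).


s_p = sqrt(((n1-1)*s1^2 + (n2-1)*s2^2) / (n1+n2-2))
numerator = (5-1)*0.256^2 + (12-1)*1.164^2 = 0.262144 + 14.903856 = 15.166
denominator = 5 + 12 - 2 = 15
s_p^2 = 15.166 / 15 = 1.0110667
s_p = sqrt(1.0110667) = 1.0055

1.0055


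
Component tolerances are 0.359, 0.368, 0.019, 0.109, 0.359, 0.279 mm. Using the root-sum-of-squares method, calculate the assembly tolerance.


RSS = sqrt(0.359^2 + 0.368^2 + 0.019^2 + 0.109^2 + 0.359^2 + 0.279^2)
= sqrt(0.483269)
= 0.6952

0.6952


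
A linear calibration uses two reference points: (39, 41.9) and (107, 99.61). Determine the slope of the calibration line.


slope = (y2 - y1) / (x2 - x1)
= (99.61 - 41.9) / (107 - 39)
= 57.7100 / 68
= 0.8487

0.8487


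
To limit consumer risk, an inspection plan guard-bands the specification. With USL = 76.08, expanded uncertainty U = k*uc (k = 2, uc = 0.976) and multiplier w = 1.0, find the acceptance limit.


U = k * uc = 2 * 0.976 = 1.952
guard band g = w * U = 1.0 * 1.952 = 1.952
AL = USL - g = 76.08 - 1.952
AL = 74.1280

74.1280


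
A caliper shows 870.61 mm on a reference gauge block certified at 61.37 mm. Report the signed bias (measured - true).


Systematic error = measured - true
= 870.61 - 61.37
= 809.2400

809.2400


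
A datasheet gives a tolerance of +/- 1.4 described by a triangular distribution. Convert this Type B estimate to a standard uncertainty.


u_B = half_width / sqrt(6)
u_B = 1.4 / 2.4494897
u_B = 0.5715

0.5715


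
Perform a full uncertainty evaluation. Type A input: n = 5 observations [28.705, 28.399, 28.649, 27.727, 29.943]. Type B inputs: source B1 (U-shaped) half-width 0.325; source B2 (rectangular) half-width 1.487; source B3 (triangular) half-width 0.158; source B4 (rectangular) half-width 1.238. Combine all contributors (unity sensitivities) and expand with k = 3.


mean = (28.705 + 28.399 + 28.649 + 27.727 + 29.943) / 5 = 28.6846
s = sqrt(sum((x - mean)^2)/(n-1)) = 0.80371313
u_A = s / sqrt(n) = 0.80371313 / sqrt(5) = 0.35943144
u_B1 = 0.325 / sqrt(2) = 0.2298097
u_B2 = 1.487 / sqrt(3) = 0.85851985
u_B3 = 0.158 / sqrt(6) = 0.06450323
u_B4 = 1.238 / sqrt(3) = 0.71475963
uc = sqrt(0.35943144^2 + 0.2298097^2 + 0.85851985^2 + 0.06450323^2 + 0.71475963^2) = 1.1975399
U = k * uc = 3 * 1.1975399
U = 3.5926

3.5926


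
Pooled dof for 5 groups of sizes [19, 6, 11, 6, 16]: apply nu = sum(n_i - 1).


nu = sum_i (n_i - 1)
nu = ((19 - 1) + (6 - 1) + (11 - 1) + (6 - 1) + (16 - 1))
nu = 18 + 5 + 10 + 5 + 15
nu = 53

53


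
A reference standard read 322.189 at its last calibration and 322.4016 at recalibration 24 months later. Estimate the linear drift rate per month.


rate = (v2 - v1) / months
= (322.4016 - 322.189) / 24
= 0.2126 / 24
= 0.0089

0.0089


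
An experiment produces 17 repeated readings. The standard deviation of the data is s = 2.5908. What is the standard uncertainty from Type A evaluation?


u_A = s / sqrt(n)
u_A = 2.5908 / sqrt(17)
u_A = 2.5908 / 4.1231056
u_A = 0.6284

0.6284


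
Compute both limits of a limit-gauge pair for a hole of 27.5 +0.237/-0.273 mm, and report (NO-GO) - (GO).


GO = nominal - lower_tol (smallest hole = maximum material condition)
GO = 27.5 - 0.273 = 27.227
NO-GO = nominal + upper_tol (largest hole = least material condition)
NO-GO = 27.5 + 0.237 = 27.737
spread = NO-GO - GO = 27.737 - 27.227 = 0.5100

0.5100


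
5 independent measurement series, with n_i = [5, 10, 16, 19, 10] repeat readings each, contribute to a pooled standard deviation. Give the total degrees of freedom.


nu = sum_i (n_i - 1)
nu = ((5 - 1) + (10 - 1) + (16 - 1) + (19 - 1) + (10 - 1))
nu = 4 + 9 + 15 + 18 + 9
nu = 55

55


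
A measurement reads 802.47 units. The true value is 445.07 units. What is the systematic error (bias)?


Systematic error = measured - true
= 802.47 - 445.07
= 357.4000

357.4000


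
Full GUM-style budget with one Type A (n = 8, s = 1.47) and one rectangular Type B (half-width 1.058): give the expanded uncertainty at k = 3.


u_A = s / sqrt(n) = 1.47 / sqrt(8) = 0.51972348
u_B = half_width / sqrt(3) = 1.058 / sqrt(3) = 0.61083658
uc = sqrt(u_A^2 + u_B^2) = sqrt(0.51972348^2 + 0.61083658^2) = 0.80201859
U = k * uc = 3 * 0.80201859
U = 2.4061

2.4061


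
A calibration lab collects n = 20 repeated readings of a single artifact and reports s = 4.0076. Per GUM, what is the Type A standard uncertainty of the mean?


u_A = s / sqrt(n)
u_A = 4.0076 / sqrt(20)
u_A = 4.0076 / 4.472136
u_A = 0.8961

0.8961


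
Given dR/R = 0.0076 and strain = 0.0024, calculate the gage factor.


GF = (dR/R) / epsilon
= 0.0076 / 0.0024
= 3.1667

3.1667


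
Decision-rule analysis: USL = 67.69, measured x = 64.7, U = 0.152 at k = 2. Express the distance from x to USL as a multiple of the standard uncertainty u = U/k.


u = U / k = 0.152 / 2 = 0.076
margin = |USL - x| = |67.69 - 64.7| = 2.99
z = margin / u = 2.99 / 0.076
z = 39.3421

39.3421


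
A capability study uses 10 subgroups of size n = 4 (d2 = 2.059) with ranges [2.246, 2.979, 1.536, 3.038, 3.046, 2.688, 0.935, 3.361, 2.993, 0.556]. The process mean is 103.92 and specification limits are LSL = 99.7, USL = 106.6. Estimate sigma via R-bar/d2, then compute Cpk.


R_bar = (2.246 + 2.979 + 1.536 + 3.038 + 3.046 + 2.688 + 0.935 + 3.361 + 2.993 + 0.556) / 10 = 2.3378
sigma = R_bar / d2 = 2.3378 / 2.059 = 1.1354055
Cp = (USL - LSL)/(6*sigma) = (106.6 - 99.7)/(6*1.1354055) = 1.0129
Cpu = (106.6 - 103.92)/(3*1.1354055) = 0.7868
Cpl = (103.92 - 99.7)/(3*1.1354055) = 1.2389
Cpk = min(Cpu, Cpl) = 0.7868

0.7868


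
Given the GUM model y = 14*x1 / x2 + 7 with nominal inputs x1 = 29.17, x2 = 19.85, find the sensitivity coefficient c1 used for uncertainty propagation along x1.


y = 14*x1 / x2 + 7
dy/dx1 = 14/x2
Evaluate at x2 = 19.85: c1 = 14 / 19.85
c1 = 0.7053

0.7053


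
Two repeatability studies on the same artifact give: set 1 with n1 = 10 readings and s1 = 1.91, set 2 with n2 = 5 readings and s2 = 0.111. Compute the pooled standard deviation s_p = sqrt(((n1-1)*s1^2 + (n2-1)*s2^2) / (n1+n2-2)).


s_p = sqrt(((n1-1)*s1^2 + (n2-1)*s2^2) / (n1+n2-2))
numerator = (10-1)*1.91^2 + (5-1)*0.111^2 = 32.8329 + 0.049284 = 32.882184
denominator = 10 + 5 - 2 = 13
s_p^2 = 32.882184 / 13 = 2.5293988
s_p = sqrt(2.5293988) = 1.5904

1.5904


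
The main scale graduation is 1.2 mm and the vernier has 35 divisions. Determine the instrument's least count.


LC = MSD / n_div
= 1.2 / 35
= 0.0343

0.0343


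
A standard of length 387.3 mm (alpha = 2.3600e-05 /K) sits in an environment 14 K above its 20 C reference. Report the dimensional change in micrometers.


dL = L * alpha * dT
= 387.3 * 2.3600e-05 * 14
= 0.1279639 mm
dL_um = 0.1279639 * 1000 = 127.9639 um

127.9639


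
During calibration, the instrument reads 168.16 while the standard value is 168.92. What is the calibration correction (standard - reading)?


Correction = standard - reading
= 168.92 - 168.16
= 0.7600

0.7600


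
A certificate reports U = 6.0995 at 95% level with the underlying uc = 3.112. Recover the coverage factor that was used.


k = U / uc
k = 6.0995 / 3.112
k = 1.96

1.96


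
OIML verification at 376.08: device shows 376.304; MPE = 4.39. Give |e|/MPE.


e = indication - reference = 376.304 - 376.08 = 0.2240
|e| = 0.2240
ratio = |e| / MPE = 0.2240 / 4.39
ratio = 0.0510

0.0510


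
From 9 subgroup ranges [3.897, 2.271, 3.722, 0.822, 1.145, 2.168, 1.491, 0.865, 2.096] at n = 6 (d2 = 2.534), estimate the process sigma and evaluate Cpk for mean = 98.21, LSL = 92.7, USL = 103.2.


R_bar = (3.897 + 2.271 + 3.722 + 0.822 + 1.145 + 2.168 + 1.491 + 0.865 + 2.096) / 9 = 2.053
sigma = R_bar / d2 = 2.053 / 2.534 = 0.81018153
Cp = (USL - LSL)/(6*sigma) = (103.2 - 92.7)/(6*0.81018153) = 2.1600
Cpu = (103.2 - 98.21)/(3*0.81018153) = 2.0530
Cpl = (98.21 - 92.7)/(3*0.81018153) = 2.2670
Cpk = min(Cpu, Cpl) = 2.0530

2.0530


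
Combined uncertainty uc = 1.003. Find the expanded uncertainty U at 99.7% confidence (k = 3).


U = k * uc
U = 3 * 1.003
U = 3.0090

3.0090


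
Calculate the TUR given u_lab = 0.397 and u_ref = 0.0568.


TUR = u_lab / u_ref
= 0.397 / 0.0568
= 6.9894

6.9894


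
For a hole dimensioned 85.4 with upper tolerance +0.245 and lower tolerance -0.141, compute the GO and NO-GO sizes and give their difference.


GO = nominal - lower_tol (smallest hole = maximum material condition)
GO = 85.4 - 0.141 = 85.259
NO-GO = nominal + upper_tol (largest hole = least material condition)
NO-GO = 85.4 + 0.245 = 85.645
spread = NO-GO - GO = 85.645 - 85.259 = 0.3860

0.3860


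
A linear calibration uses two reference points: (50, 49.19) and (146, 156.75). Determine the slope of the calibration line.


slope = (y2 - y1) / (x2 - x1)
= (156.75 - 49.19) / (146 - 50)
= 107.5600 / 96
= 1.1204

1.1204


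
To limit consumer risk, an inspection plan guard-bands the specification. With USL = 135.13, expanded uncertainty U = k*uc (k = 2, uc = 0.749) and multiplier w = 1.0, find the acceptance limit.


U = k * uc = 2 * 0.749 = 1.498
guard band g = w * U = 1.0 * 1.498 = 1.498
AL = USL - g = 135.13 - 1.498
AL = 133.6320

133.6320


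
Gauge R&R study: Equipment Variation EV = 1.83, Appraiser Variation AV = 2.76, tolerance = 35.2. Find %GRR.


GRR = sqrt(EV^2 + AV^2) = sqrt(1.83^2 + 2.76^2) = 3.3115706
%GRR = GRR / tol * 100 = 3.3115706 / 35.2 * 100
%GRR = 9.4079

9.4079


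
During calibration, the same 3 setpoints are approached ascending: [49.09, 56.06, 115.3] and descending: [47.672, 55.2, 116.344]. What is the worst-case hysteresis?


|49.09 - 47.672| = 1.4180
|56.06 - 55.2| = 0.8600
|115.3 - 116.344| = 1.0440
hysteresis = max(diffs) = 1.4180

1.4180


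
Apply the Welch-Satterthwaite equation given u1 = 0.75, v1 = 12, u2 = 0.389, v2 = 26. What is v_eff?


uc = sqrt(u1^2 + u2^2) = sqrt(0.75^2 + 0.389^2) = 0.84487928
v_eff = uc^4 / (u1^4/v1 + u2^4/v2)
= 0.84487928^4 / (0.75^4/12 + 0.389^4/26)
= 0.50954042 / 0.027247882
v_eff = 18.7002

18.7002


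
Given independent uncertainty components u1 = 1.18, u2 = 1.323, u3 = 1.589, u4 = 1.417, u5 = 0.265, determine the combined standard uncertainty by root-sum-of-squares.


uc = sqrt(1.18^2 + 1.323^2 + 1.589^2 + 1.417^2 + 0.265^2)
uc = sqrt(7.745764)
uc = 2.7831

2.7831


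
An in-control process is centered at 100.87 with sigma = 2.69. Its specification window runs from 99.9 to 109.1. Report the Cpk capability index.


Cpu = (USL - mean) / (3*sigma) = (109.1 - 100.87) / (3*2.69) = 1.0198
Cpl = (mean - LSL) / (3*sigma) = (100.87 - 99.9) / (3*2.69) = 0.1202
Cpk = min(Cpu, Cpl) = 0.1202

0.1202


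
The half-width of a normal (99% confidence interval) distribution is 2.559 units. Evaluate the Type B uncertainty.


u_B = half_width / 2.576
u_B = 2.559 / 2.576
u_B = 0.9934

0.9934


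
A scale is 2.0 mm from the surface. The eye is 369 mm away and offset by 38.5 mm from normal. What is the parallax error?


error = h * offset / d
= 2.0 * 38.5 / 369
= 0.2087

0.2087


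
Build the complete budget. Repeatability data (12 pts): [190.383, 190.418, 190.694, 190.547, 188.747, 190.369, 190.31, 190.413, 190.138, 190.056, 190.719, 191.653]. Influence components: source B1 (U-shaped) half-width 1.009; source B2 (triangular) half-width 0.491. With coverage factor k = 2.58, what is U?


mean = (190.383 + 190.418 + 190.694 + 190.547 + 188.747 + 190.369 + 190.31 + 190.413 + 190.138 + 190.056 + 190.719 + 191.653) / 12 = 190.3705833
s = sqrt(sum((x - mean)^2)/(n-1)) = 0.65356803
u_A = s / sqrt(n) = 0.65356803 / sqrt(12) = 0.18866884
u_B1 = 1.009 / sqrt(2) = 0.71347074
u_B2 = 0.491 / sqrt(6) = 0.20044991
uc = sqrt(0.18866884^2 + 0.71347074^2 + 0.20044991^2) = 0.76473302
U = k * uc = 2.58 * 0.76473302
U = 1.9730

1.9730


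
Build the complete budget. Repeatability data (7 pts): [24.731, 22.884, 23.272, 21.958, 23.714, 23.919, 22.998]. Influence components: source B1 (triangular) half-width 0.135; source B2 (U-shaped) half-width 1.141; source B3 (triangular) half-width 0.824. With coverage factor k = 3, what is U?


mean = (24.731 + 22.884 + 23.272 + 21.958 + 23.714 + 23.919 + 22.998) / 7 = 23.35371429
s = sqrt(sum((x - mean)^2)/(n-1)) = 0.88016376
u_A = s / sqrt(n) = 0.88016376 / sqrt(7) = 0.33267063
u_B1 = 0.135 / sqrt(6) = 0.055113519
u_B2 = 1.141 / sqrt(2) = 0.80680884
u_B3 = 0.824 / sqrt(6) = 0.33639659
uc = sqrt(0.33267063^2 + 0.055113519^2 + 0.80680884^2 + 0.33639659^2) = 0.93691537
U = k * uc = 3 * 0.93691537
U = 2.8107

2.8107


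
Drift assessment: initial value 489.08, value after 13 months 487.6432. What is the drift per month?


rate = (v2 - v1) / months
= (487.6432 - 489.08) / 13
= -1.4368 / 13
= -0.1105

-0.1105


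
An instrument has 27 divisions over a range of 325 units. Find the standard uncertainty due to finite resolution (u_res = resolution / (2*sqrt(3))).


resolution = range / divisions
resolution = 325 / 27 = 12.037037
u_res = resolution / (2*sqrt(3))
u_res = 12.037037 / 3.4641016
u_res = 3.4748

3.4748


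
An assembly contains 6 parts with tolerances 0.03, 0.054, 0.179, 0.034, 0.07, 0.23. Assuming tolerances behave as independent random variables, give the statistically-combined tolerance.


RSS = sqrt(0.03^2 + 0.054^2 + 0.179^2 + 0.034^2 + 0.07^2 + 0.23^2)
= sqrt(0.094813)
= 0.3079

0.3079


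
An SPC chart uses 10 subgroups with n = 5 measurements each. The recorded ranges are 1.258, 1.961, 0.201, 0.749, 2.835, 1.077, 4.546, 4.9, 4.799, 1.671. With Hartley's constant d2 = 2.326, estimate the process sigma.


R_bar = (1.258 + 1.961 + 0.201 + 0.749 + 2.835 + 1.077 + 4.546 + 4.9 + 4.799 + 1.671) / 10
R_bar = 23.997 / 10 = 2.3997
sigma_hat = R_bar / d2 = 2.3997 / 2.326 = 1.0317

1.0317


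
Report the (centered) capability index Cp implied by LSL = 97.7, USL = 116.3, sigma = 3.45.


Cp = (USL - LSL) / (6 * sigma)
= (116.3 - 97.7) / (6 * 3.45)
= 18.6000 / 20.7000
= 0.8986

0.8986


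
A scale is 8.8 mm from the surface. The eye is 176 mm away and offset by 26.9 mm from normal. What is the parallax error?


error = h * offset / d
= 8.8 * 26.9 / 176
= 1.3450

1.3450


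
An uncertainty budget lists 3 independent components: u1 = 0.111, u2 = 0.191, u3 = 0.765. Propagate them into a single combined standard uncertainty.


uc = sqrt(0.111^2 + 0.191^2 + 0.765^2)
uc = sqrt(0.634027)
uc = 0.7963

0.7963


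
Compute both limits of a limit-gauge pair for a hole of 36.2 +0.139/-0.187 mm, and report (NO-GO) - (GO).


GO = nominal - lower_tol (smallest hole = maximum material condition)
GO = 36.2 - 0.187 = 36.013
NO-GO = nominal + upper_tol (largest hole = least material condition)
NO-GO = 36.2 + 0.139 = 36.339
spread = NO-GO - GO = 36.339 - 36.013 = 0.3260

0.3260


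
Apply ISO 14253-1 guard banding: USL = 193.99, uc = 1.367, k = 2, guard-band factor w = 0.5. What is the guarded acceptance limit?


U = k * uc = 2 * 1.367 = 2.734
guard band g = w * U = 0.5 * 2.734 = 1.367
AL = USL - g = 193.99 - 1.367
AL = 192.6230

192.6230


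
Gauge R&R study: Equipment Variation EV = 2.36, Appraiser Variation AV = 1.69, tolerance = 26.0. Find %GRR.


GRR = sqrt(EV^2 + AV^2) = sqrt(2.36^2 + 1.69^2) = 2.9027056
%GRR = GRR / tol * 100 = 2.9027056 / 26.0 * 100
%GRR = 11.1643

11.1643


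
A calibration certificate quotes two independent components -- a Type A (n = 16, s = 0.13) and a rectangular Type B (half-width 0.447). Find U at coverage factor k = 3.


u_A = s / sqrt(n) = 0.13 / sqrt(16) = 0.0325
u_B = half_width / sqrt(3) = 0.447 / sqrt(3) = 0.25807557
uc = sqrt(u_A^2 + u_B^2) = sqrt(0.0325^2 + 0.25807557^2) = 0.26011392
U = k * uc = 3 * 0.26011392
U = 0.7803

0.7803


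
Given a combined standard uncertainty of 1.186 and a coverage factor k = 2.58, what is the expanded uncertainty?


U = k * uc
U = 2.58 * 1.186
U = 3.0599

3.0599


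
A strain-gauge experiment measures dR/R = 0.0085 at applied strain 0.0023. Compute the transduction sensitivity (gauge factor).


GF = (dR/R) / epsilon
= 0.0085 / 0.0023
= 3.6957

3.6957


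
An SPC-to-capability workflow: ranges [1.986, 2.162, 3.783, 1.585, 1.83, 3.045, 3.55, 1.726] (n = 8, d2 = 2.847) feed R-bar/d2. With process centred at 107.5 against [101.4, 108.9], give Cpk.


R_bar = (1.986 + 2.162 + 3.783 + 1.585 + 1.83 + 3.045 + 3.55 + 1.726) / 8 = 2.458375
sigma = R_bar / d2 = 2.458375 / 2.847 = 0.86349666
Cp = (USL - LSL)/(6*sigma) = (108.9 - 101.4)/(6*0.86349666) = 1.4476
Cpu = (108.9 - 107.5)/(3*0.86349666) = 0.5404
Cpl = (107.5 - 101.4)/(3*0.86349666) = 2.3548
Cpk = min(Cpu, Cpl) = 0.5404

0.5404


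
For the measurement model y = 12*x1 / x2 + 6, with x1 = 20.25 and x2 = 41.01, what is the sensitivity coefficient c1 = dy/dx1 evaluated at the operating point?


y = 12*x1 / x2 + 6
dy/dx1 = 12/x2
Evaluate at x2 = 41.01: c1 = 12 / 41.01
c1 = 0.2926

0.2926


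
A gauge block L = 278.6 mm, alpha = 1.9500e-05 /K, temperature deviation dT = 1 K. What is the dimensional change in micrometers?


dL = L * alpha * dT
= 278.6 * 1.9500e-05 * 1
= 0.0054327 mm
dL_um = 0.0054327 * 1000 = 5.4327 um

5.4327


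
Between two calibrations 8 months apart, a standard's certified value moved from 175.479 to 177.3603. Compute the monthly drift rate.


rate = (v2 - v1) / months
= (177.3603 - 175.479) / 8
= 1.8813 / 8
= 0.2352

0.2352


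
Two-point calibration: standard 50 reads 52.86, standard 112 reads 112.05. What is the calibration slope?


slope = (y2 - y1) / (x2 - x1)
= (112.05 - 52.86) / (112 - 50)
= 59.1900 / 62
= 0.9547

0.9547


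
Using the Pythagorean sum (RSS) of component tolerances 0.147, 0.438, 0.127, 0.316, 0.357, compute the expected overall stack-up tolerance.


RSS = sqrt(0.147^2 + 0.438^2 + 0.127^2 + 0.316^2 + 0.357^2)
= sqrt(0.456887)
= 0.6759

0.6759


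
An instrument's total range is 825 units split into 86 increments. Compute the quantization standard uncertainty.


resolution = range / divisions
resolution = 825 / 86 = 9.5930233
u_res = resolution / (2*sqrt(3))
u_res = 9.5930233 / 3.4641016
u_res = 2.7693

2.7693


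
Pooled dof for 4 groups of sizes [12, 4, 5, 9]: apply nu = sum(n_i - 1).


nu = sum_i (n_i - 1)
nu = ((12 - 1) + (4 - 1) + (5 - 1) + (9 - 1))
nu = 11 + 3 + 4 + 8
nu = 26

26


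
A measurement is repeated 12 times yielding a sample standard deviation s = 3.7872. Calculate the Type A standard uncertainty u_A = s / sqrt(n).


u_A = s / sqrt(n)
u_A = 3.7872 / sqrt(12)
u_A = 3.7872 / 3.4641016
u_A = 1.0933

1.0933


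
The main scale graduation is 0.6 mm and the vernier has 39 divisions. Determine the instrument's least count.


LC = MSD / n_div
= 0.6 / 39
= 0.0154

0.0154


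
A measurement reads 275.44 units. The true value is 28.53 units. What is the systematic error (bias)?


Systematic error = measured - true
= 275.44 - 28.53
= 246.9100

246.9100


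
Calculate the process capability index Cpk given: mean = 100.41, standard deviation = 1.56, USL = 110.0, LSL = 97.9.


Cpu = (USL - mean) / (3*sigma) = (110.0 - 100.41) / (3*1.56) = 2.0491
Cpl = (mean - LSL) / (3*sigma) = (100.41 - 97.9) / (3*1.56) = 0.5363
Cpk = min(Cpu, Cpl) = 0.5363

0.5363


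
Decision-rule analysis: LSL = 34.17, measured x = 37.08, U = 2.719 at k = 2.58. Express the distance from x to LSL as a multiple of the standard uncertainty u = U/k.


u = U / k = 2.719 / 2.58 = 1.053876
margin = |LSL - x| = |34.17 - 37.08| = 2.91
z = margin / u = 2.91 / 1.053876
z = 2.7612

2.7612


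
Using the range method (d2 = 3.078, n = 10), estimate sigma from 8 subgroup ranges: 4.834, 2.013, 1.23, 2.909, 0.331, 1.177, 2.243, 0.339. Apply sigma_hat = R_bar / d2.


R_bar = (4.834 + 2.013 + 1.23 + 2.909 + 0.331 + 1.177 + 2.243 + 0.339) / 8
R_bar = 15.076 / 8 = 1.8845
sigma_hat = R_bar / d2 = 1.8845 / 3.078 = 0.6122

0.6122


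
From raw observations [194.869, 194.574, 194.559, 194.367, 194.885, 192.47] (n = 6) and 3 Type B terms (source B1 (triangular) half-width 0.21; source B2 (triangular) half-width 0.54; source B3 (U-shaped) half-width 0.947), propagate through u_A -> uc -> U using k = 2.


mean = (194.869 + 194.574 + 194.559 + 194.367 + 194.885 + 192.47) / 6 = 194.2873333
s = sqrt(sum((x - mean)^2)/(n-1)) = 0.91220276
u_A = s / sqrt(n) = 0.91220276 / sqrt(6) = 0.37240522
u_B1 = 0.21 / sqrt(6) = 0.085732141
u_B2 = 0.54 / sqrt(6) = 0.22045408
u_B3 = 0.947 / sqrt(2) = 0.66963012
uc = sqrt(0.37240522^2 + 0.085732141^2 + 0.22045408^2 + 0.66963012^2) = 0.80189784
U = k * uc = 2 * 0.80189784
U = 1.6038

1.6038


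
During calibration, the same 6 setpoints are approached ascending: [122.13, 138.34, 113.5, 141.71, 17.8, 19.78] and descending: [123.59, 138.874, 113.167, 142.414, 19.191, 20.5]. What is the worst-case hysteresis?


|122.13 - 123.59| = 1.4600
|138.34 - 138.874| = 0.5340
|113.5 - 113.167| = 0.3330
|141.71 - 142.414| = 0.7040
|17.8 - 19.191| = 1.3910
|19.78 - 20.5| = 0.7200
hysteresis = max(diffs) = 1.4600

1.4600


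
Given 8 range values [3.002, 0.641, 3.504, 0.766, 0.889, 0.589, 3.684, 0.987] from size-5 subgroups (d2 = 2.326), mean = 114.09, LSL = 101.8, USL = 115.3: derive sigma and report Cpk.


R_bar = (3.002 + 0.641 + 3.504 + 0.766 + 0.889 + 0.589 + 3.684 + 0.987) / 8 = 1.75775
sigma = R_bar / d2 = 1.75775 / 2.326 = 0.75569647
Cp = (USL - LSL)/(6*sigma) = (115.3 - 101.8)/(6*0.75569647) = 2.9774
Cpu = (115.3 - 114.09)/(3*0.75569647) = 0.5337
Cpl = (114.09 - 101.8)/(3*0.75569647) = 5.4210
Cpk = min(Cpu, Cpl) = 0.5337

0.5337


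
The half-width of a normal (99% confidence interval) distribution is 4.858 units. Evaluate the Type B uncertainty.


u_B = half_width / 2.576
u_B = 4.858 / 2.576
u_B = 1.8859

1.8859


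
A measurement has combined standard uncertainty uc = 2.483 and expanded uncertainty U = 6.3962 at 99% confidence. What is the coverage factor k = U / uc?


k = U / uc
k = 6.3962 / 2.483
k = 2.576

2.576


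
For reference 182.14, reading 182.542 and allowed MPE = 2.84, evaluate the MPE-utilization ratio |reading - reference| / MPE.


e = indication - reference = 182.542 - 182.14 = 0.4020
|e| = 0.4020
ratio = |e| / MPE = 0.4020 / 2.84
ratio = 0.1415

0.1415


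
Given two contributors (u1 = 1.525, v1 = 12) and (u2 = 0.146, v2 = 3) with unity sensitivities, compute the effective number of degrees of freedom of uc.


uc = sqrt(u1^2 + u2^2) = sqrt(1.525^2 + 0.146^2) = 1.5319729
v_eff = uc^4 / (u1^4/v1 + u2^4/v2)
= 1.5319729^4 / (1.525^4/12 + 0.146^4/3)
= 5.5081319 / 0.45086243
v_eff = 12.2169

12.2169


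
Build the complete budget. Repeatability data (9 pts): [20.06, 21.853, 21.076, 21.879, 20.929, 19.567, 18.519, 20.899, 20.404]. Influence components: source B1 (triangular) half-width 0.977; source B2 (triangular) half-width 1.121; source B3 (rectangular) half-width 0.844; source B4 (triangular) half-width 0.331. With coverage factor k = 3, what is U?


mean = (20.06 + 21.853 + 21.076 + 21.879 + 20.929 + 19.567 + 18.519 + 20.899 + 20.404) / 9 = 20.57622222
s = sqrt(sum((x - mean)^2)/(n-1)) = 1.0812403
u_A = s / sqrt(n) = 1.0812403 / sqrt(9) = 0.36041343
u_B1 = 0.977 / sqrt(6) = 0.39885858
u_B2 = 1.121 / sqrt(6) = 0.45764633
u_B3 = 0.844 / sqrt(3) = 0.48728363
u_B4 = 0.331 / sqrt(6) = 0.13513018
uc = sqrt(0.36041343^2 + 0.39885858^2 + 0.45764633^2 + 0.48728363^2 + 0.13513018^2) = 0.86840755
U = k * uc = 3 * 0.86840755
U = 2.6052

2.6052


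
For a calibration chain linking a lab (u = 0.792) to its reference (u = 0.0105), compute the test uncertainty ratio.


TUR = u_lab / u_ref
= 0.792 / 0.0105
= 75.4286

75.4286


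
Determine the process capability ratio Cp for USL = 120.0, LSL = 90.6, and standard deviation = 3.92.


Cp = (USL - LSL) / (6 * sigma)
= (120.0 - 90.6) / (6 * 3.92)
= 29.4000 / 23.5200
= 1.2500

1.2500


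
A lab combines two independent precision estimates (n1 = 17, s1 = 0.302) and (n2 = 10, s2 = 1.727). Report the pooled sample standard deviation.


s_p = sqrt(((n1-1)*s1^2 + (n2-1)*s2^2) / (n1+n2-2))
numerator = (17-1)*0.302^2 + (10-1)*1.727^2 = 1.459264 + 26.842761 = 28.302025
denominator = 17 + 10 - 2 = 25
s_p^2 = 28.302025 / 25 = 1.132081
s_p = sqrt(1.132081) = 1.0640

1.0640


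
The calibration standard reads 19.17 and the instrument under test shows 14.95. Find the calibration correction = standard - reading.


Correction = standard - reading
= 19.17 - 14.95
= 4.2200

4.2200


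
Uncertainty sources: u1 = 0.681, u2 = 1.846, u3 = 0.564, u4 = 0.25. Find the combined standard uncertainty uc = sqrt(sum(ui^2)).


uc = sqrt(0.681^2 + 1.846^2 + 0.564^2 + 0.25^2)
uc = sqrt(4.252073)
uc = 2.0621

2.0621


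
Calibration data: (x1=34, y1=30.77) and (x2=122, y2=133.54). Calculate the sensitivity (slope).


slope = (y2 - y1) / (x2 - x1)
= (133.54 - 30.77) / (122 - 34)
= 102.7700 / 88
= 1.1678

1.1678


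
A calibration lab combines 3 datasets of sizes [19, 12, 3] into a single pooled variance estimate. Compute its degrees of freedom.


nu = sum_i (n_i - 1)
nu = ((19 - 1) + (12 - 1) + (3 - 1))
nu = 18 + 11 + 2
nu = 31

31


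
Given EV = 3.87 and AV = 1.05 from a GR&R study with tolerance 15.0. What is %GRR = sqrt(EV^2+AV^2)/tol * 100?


GRR = sqrt(EV^2 + AV^2) = sqrt(3.87^2 + 1.05^2) = 4.0099127
%GRR = GRR / tol * 100 = 4.0099127 / 15.0 * 100
%GRR = 26.7328

26.7328


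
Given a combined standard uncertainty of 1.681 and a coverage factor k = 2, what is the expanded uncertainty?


U = k * uc
U = 2 * 1.681
U = 3.3620

3.3620


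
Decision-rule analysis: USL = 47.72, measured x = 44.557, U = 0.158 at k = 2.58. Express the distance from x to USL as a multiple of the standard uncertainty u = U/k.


u = U / k = 0.158 / 2.58 = 0.06124031
margin = |USL - x| = |47.72 - 44.557| = 3.163
z = margin / u = 3.163 / 0.06124031
z = 51.6490

51.6490


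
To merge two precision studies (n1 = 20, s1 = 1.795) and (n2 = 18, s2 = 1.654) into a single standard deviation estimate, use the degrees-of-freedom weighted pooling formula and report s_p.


s_p = sqrt(((n1-1)*s1^2 + (n2-1)*s2^2) / (n1+n2-2))
numerator = (20-1)*1.795^2 + (18-1)*1.654^2 = 61.218475 + 46.507172 = 107.72565
denominator = 20 + 18 - 2 = 36
s_p^2 = 107.72565 / 36 = 2.9923792
s_p = sqrt(2.9923792) = 1.7298

1.7298
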